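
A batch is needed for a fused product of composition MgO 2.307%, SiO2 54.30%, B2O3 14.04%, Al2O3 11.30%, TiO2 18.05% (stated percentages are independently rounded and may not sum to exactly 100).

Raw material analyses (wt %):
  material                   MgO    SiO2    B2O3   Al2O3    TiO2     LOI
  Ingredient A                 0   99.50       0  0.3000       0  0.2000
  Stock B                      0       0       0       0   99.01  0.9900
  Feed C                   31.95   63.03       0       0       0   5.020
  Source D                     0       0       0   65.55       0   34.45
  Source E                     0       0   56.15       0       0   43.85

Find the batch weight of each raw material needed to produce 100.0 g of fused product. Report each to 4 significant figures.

Batch per 100.0 g fused product:
  Ingredient A: 50.00 g
  Stock B: 18.23 g
  Feed C: 7.221 g
  Source D: 17.01 g
  Source E: 25.00 g
Total batch = 117.5 g; LOI loss = 17.47 g; yield = 85.13%

Values along the way appear rounded to four significant digits as written. Each numeric step keeps full float precision at every stage — a single rounding finalizes each reported result; derived quantities (LOI, the five compositions, glass mass, the totals, the yield) are rebuilt from the weighed amounts at 100.0 g of glass in exact precision, exactly as printed in question or answer.
The oxide mass targets at 100.0 g fused product:
  MgO: 2.307% × 100.0 = 2.307 g
  SiO2: 54.30% × 100.0 = 54.30 g
  B2O3: 14.04% × 100.0 = 14.04 g
  Al2O3: 11.30% × 100.0 = 11.30 g
  TiO2: 18.05% × 100.0 = 18.05 g
Oxide-by-oxide audit given the weights on record, relative to the basis at hand (delivered sums recover each target inside rounding margins):
  MgO: 7.221·0.3195 = 2.307 g (target 2.307 g)
  SiO2: 50.00·0.9950 + 7.221·0.6303 = 54.30 g (target 54.30 g)
  B2O3: 25.00·0.5615 = 14.04 g (target 14.04 g)
  Al2O3: 50.00·0.003000 + 17.01·0.6555 = 11.30 g (target 11.30 g)
  TiO2: 18.23·0.9901 = 18.05 g (target 18.05 g)
The glass-mass cross-check: net batch after ignition = 100.0 g (the Σ of target masses is 100.0 g; basis as stated: 100.0 g — rounding explains the deltas).
Total batch = Σ batch = 117.5 g; loss to ignition Σ batch·LOI = 17.47 g; as yield: glass ÷ batch → 85.13%.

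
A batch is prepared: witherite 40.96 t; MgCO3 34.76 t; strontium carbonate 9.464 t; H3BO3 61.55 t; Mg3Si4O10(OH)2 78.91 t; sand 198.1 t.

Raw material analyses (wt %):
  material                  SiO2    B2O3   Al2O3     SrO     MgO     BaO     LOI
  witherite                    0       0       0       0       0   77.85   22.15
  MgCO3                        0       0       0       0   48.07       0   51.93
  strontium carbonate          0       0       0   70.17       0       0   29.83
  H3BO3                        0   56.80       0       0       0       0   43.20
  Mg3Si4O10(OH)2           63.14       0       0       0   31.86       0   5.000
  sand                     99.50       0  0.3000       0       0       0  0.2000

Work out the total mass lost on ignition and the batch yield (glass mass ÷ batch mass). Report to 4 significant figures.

Intermediates are printed, rounded to 4 significant digits, as written; the whole derivation maintains exact precision at every stage; a single rounding yields every reported value; the derived quantities are carried in full precision (yield, LOI, net glass mass, six oxide percentages, the totals) using the weight values for 362.9 t of glass as given in either problem or answer.
LOI of each material in turn:
  witherite: 40.96 × 0.2215 = 9.073 t
  MgCO3: 34.76 × 0.5193 = 18.05 t
  strontium carbonate: 9.464 × 0.2983 = 2.823 t
  H3BO3: 61.55 × 0.4320 = 26.59 t
  Mg3Si4O10(OH)2: 78.91 × 0.05000 = 3.946 t
  sand: 198.1 × 0.002000 = 0.3962 t
Total LOI = 60.88 t
Glass = batch − LOI = 423.7 − 60.88 = 362.9 t

LOI loss = 60.88 t; glass = 362.9 t; yield = 85.63%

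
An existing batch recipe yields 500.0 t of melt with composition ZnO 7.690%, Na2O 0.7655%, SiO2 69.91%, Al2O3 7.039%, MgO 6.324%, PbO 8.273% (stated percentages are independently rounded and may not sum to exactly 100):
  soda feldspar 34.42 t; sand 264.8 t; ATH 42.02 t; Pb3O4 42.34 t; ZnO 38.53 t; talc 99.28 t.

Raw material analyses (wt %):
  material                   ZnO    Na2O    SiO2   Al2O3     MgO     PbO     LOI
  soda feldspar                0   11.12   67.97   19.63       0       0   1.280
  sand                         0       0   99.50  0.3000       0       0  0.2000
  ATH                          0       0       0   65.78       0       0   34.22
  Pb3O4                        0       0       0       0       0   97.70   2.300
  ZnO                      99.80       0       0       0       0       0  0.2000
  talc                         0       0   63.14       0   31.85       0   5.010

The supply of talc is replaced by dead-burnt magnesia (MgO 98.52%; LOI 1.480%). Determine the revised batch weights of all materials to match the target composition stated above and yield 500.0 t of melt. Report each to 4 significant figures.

Full float precision is kept from start to finish; the intermediate values are printed, rounded to four significant digits, when written out. Every reported figure is rounded a single time. Derived quantities are carried from the weighed amounts on 500.0 t of glass in exact precision (the totals, six oxide percentages, ignition loss, glass mass, the yield) exactly as printed in either problem or answer.
Oxide mass targets, per 500.0 t melt:
  ZnO: 7.690% × 500.0 = 38.45 t
  Na2O: 0.7655% × 500.0 = 3.828 t
  SiO2: 69.91% × 500.0 = 349.6 t
  Al2O3: 7.039% × 500.0 = 35.20 t
  MgO: 6.324% × 500.0 = 31.62 t
  PbO: 8.273% × 500.0 = 41.36 t
Mass-balance tally per oxide working from each reported weight, relative to the basis at hand (sum by sum, the targets are met given rounding of the digits):
  ZnO: 38.53·0.9980 = 38.45 t (target 38.45 t)
  Na2O: 34.42·0.1112 = 3.828 t (target 3.828 t)
  SiO2: 34.42·0.6797 + 327.8·0.9950 = 349.6 t (target 349.6 t)
  Al2O3: 34.42·0.1963 + 327.8·0.003000 + 41.74·0.6578 = 35.20 t (target 35.20 t)
  MgO: 32.10·0.9852 = 31.62 t (target 31.62 t)
  PbO: 42.34·0.9770 = 41.37 t (target 41.36 t)
Glass mass check: the batch minus its LOI: 500.0 t (the targets, summed, come to 500.0 t; against the stated basis, 500.0 t — deltas are rounding alone).
Batch grand total — Σ batch = 516.9 t; the LOI term Σ batch·LOI equals 16.91 t; as yield: glass ÷ batch → 96.73%.

Revised batch per 500.0 t melt:
  soda feldspar: 34.42 t
  sand: 327.8 t
  ATH: 41.74 t
  Pb3O4: 42.34 t
  ZnO: 38.53 t
  dead-burnt magnesia: 32.10 t
Total batch = 516.9 t; LOI loss = 16.91 t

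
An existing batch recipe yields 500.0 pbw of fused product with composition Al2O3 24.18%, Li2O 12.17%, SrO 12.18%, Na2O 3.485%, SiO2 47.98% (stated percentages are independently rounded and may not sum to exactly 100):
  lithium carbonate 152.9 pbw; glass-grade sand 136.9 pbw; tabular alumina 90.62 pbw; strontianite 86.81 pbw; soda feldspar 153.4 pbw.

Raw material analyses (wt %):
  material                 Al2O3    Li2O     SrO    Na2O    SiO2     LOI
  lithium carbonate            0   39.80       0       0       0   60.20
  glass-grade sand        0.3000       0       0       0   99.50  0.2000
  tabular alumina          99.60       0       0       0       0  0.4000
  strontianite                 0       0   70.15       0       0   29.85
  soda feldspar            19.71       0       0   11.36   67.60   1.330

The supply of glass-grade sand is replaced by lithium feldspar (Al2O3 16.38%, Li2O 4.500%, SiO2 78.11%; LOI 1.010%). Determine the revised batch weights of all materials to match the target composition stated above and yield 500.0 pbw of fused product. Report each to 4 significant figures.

Revised batch per 500.0 pbw fused product:
  lithium carbonate: 133.2 pbw
  lithium feldspar: 174.4 pbw
  tabular alumina: 62.35 pbw
  strontianite: 86.81 pbw
  soda feldspar: 153.4 pbw
Total batch = 610.2 pbw; LOI loss = 110.2 pbw

All arithmetic runs at full float precision through the solve; working values are displayed rounded to four significant digits on the page — each reported figure is rounded once only; the derived quantities, which include the yield, totals, LOI, the five compositions, net glass mass, are re-derived at full float precision, as given in the problem or answer text, from the batch weights on 500.0 pbw of glass.
Oxide-by-oxide targets in 500.0 pbw fused product:
  Al2O3: 24.18% × 500.0 = 120.9 pbw
  Li2O: 12.17% × 500.0 = 60.85 pbw
  SrO: 12.18% × 500.0 = 60.90 pbw
  Na2O: 3.485% × 500.0 = 17.42 pbw
  SiO2: 47.98% × 500.0 = 239.9 pbw
Checking each oxide sum from the weights as reported, against the basis in use (target by target, the sums agree once rounding is allowed for):
  Al2O3: 174.4·0.1638 + 62.35·0.9960 + 153.4·0.1971 = 120.9 pbw (target 120.9 pbw)
  Li2O: 133.2·0.3980 + 174.4·0.04500 = 60.86 pbw (target 60.85 pbw)
  SrO: 86.81·0.7015 = 60.90 pbw (target 60.90 pbw)
  Na2O: 153.4·0.1136 = 17.43 pbw (target 17.42 pbw)
  SiO2: 174.4·0.7811 + 153.4·0.6760 = 239.9 pbw (target 239.9 pbw)
The glass-mass cross-check: Σ batch − LOI loss = 500.0 pbw (targets for the oxides total 500.0 pbw; versus the stated basis of 500.0 pbw — deltas are rounding alone).
Whole-batch sum: Σ batch = 610.2 pbw; ignition loss, Σ(batch × LOI) = 110.2 pbw; yield: glass divided by total = 81.95%.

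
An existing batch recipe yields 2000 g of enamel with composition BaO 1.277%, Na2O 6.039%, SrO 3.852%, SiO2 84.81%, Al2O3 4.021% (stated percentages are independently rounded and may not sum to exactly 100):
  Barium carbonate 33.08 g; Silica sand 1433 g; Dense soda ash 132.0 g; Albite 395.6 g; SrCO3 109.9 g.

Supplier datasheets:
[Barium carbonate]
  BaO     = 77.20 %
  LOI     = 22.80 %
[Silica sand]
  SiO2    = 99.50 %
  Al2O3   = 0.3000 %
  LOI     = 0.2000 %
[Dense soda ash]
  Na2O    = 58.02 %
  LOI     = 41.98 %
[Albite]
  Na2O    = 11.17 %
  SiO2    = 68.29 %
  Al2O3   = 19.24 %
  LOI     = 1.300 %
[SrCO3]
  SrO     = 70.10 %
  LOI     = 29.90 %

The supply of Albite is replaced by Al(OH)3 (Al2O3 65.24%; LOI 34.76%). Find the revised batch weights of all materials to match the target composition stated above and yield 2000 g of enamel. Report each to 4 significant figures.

Revised batch per 2000 g enamel:
  Barium carbonate: 33.08 g
  Silica sand: 1705 g
  Dense soda ash: 208.2 g
  Al(OH)3: 115.4 g
  SrCO3: 109.9 g
Total batch = 2172 g; LOI loss = 171.3 g

The whole derivation holds full float precision at all times; intermediates appear, rounded to four significant figures, as written. Every reported value includes exactly one rounding — derived quantities, including five oxide percentages, totals, LOI, net glass mass, the yield, are computed starting from the weights for 2000 g of glass at full float precision exactly as shown in problem or answer.
Per-oxide target masses for 2000 g enamel:
  BaO: 1.277% × 2000 = 25.54 g
  Na2O: 6.039% × 2000 = 120.8 g
  SrO: 3.852% × 2000 = 77.04 g
  SiO2: 84.81% × 2000 = 1696 g
  Al2O3: 4.021% × 2000 = 80.42 g
Balance tally, oxide-wise, working from each reported weight, under the basis named above (oxide sums agree with the targets inside rounding margins):
  BaO: 33.08·0.7720 = 25.54 g (target 25.54 g)
  Na2O: 208.2·0.5802 = 120.8 g (target 120.8 g)
  SrO: 109.9·0.7010 = 77.04 g (target 77.04 g)
  SiO2: 1705·0.9950 = 1696 g (target 1696 g)
  Al2O3: 1705·0.003000 + 115.4·0.6524 = 80.40 g (target 80.42 g)
Glass-mass bookkeeping: whole batch net of LOI = 2000 g (the Σ of target masses is 2000 g; against the stated basis, 2000 g — differing by rounding only).
Batch total: Σ batch = 2172 g; LOI removed, Σ of batch·LOI: 171.3 g; yield: glass divided by total = 92.11%.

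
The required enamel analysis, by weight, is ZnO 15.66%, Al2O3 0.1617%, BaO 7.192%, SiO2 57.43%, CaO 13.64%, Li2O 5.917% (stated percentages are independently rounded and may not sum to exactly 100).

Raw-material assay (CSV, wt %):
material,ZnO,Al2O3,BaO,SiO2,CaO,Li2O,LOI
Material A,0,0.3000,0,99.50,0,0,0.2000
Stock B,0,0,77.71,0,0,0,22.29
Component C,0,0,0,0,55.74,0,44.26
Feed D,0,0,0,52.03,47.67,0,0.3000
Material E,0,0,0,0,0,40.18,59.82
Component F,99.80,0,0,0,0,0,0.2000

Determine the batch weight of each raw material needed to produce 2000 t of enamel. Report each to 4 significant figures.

In-progress results are printed, rounded to four significant digits, on the page; the working math keeps full float precision in all steps — every reported value is rounded exactly once. The derived quantities (glass mass, LOI, the totals, six oxide percentages, yield) are rebuilt in exact precision from the weighed amounts per 2000 t of glass as quoted within the problem or the answer.
Target oxide masses per 2000 t enamel:
  ZnO: 15.66% × 2000 = 313.2 t
  Al2O3: 0.1617% × 2000 = 3.234 t
  BaO: 7.192% × 2000 = 143.8 t
  SiO2: 57.43% × 2000 = 1149 t
  CaO: 13.64% × 2000 = 272.8 t
  Li2O: 5.917% × 2000 = 118.3 t
Balance tally, oxide-wise, working from each reported weight, at the basis given (every target is met by its sum inside rounding margins):
  ZnO: 313.8·0.9980 = 313.2 t (target 313.2 t)
  Al2O3: 1078·0.003000 = 3.234 t (target 3.234 t)
  BaO: 185.1·0.7771 = 143.8 t (target 143.8 t)
  SiO2: 1078·0.9950 + 146.1·0.5203 = 1149 t (target 1149 t)
  CaO: 364.5·0.5574 + 146.1·0.4767 = 272.8 t (target 272.8 t)
  Li2O: 294.5·0.4018 = 118.3 t (target 118.3 t)
Glass-mass bookkeeping: whole batch net of LOI = 2000 t (oxide target masses add up to 2000 t; versus the stated basis of 2000 t — gaps are rounding artifacts).
Summing the batch: Σ batch = 2382 t; ignition loss, Σ(batch × LOI) = 382.0 t; yield: glass divided by total = 83.96%.

Batch per 2000 t enamel:
  Material A: 1078 t
  Stock B: 185.1 t
  Component C: 364.5 t
  Feed D: 146.1 t
  Material E: 294.5 t
  Component F: 313.8 t
Total batch = 2382 t; LOI loss = 382.0 t; yield = 83.96%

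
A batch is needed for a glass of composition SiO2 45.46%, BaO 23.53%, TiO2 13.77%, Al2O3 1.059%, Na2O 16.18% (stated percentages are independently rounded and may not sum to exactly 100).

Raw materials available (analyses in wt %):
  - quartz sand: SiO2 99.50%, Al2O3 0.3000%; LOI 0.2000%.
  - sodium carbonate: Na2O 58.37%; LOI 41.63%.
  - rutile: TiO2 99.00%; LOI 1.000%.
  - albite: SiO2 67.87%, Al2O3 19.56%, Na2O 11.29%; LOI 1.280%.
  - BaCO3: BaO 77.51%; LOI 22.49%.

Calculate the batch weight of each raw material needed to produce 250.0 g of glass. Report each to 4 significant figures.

The whole derivation runs at full float precision all the way through. The intermediate values are printed, rounded to four significant digits, in the printout — every reported result is rounded once only; derived quantities, which include the yield, net glass mass, ignition loss, the five compositions, the totals, are re-derived in full float precision, exactly as printed in the problem or answer text, using the weight values for 250.0 g of glass.
Target oxide masses per 250.0 g glass:
  SiO2: 45.46% × 250.0 = 113.6 g
  BaO: 23.53% × 250.0 = 58.82 g
  TiO2: 13.77% × 250.0 = 34.42 g
  Al2O3: 1.059% × 250.0 = 2.648 g
  Na2O: 16.18% × 250.0 = 40.45 g
Sums-versus-targets review per the reported batch figures, on the stated basis (summed amounts equal target values up to rounding of the answer):
  SiO2: 106.1·0.9950 + 11.91·0.6787 = 113.7 g (target 113.6 g)
  BaO: 75.89·0.7751 = 58.82 g (target 58.82 g)
  TiO2: 34.77·0.9900 = 34.42 g (target 34.42 g)
  Al2O3: 106.1·0.003000 + 11.91·0.1956 = 2.648 g (target 2.648 g)
  Na2O: 67.00·0.5837 + 11.91·0.1129 = 40.45 g (target 40.45 g)
Consistency of the glass mass: net batch after ignition = 250.0 g (the Σ of target masses is 250.0 g; basis as stated: 250.0 g — any gap is answer rounding).
Batch grand total — Σ batch = 295.7 g; LOI removed, Σ of batch·LOI: 45.67 g; yield: glass divided by total = 84.55%.

Batch per 250.0 g glass:
  quartz sand: 106.1 g
  sodium carbonate: 67.00 g
  rutile: 34.77 g
  albite: 11.91 g
  BaCO3: 75.89 g
Total batch = 295.7 g; LOI loss = 45.67 g; yield = 84.55%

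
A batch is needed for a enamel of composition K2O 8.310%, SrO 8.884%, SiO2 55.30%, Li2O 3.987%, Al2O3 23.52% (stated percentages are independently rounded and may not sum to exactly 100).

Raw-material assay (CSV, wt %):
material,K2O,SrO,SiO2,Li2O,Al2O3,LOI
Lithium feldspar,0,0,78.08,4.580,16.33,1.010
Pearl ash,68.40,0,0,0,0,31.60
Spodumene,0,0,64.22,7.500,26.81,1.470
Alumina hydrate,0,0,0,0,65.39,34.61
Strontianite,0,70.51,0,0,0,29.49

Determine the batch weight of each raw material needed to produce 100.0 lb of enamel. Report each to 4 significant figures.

Batch per 100.0 lb enamel:
  Lithium feldspar: 54.45 lb
  Pearl ash: 12.15 lb
  Spodumene: 19.91 lb
  Alumina hydrate: 14.21 lb
  Strontianite: 12.60 lb
Total batch = 113.3 lb; LOI loss = 13.32 lb; yield = 88.25%

In-progress results appear (rounded to four significant figures) in the printout. The working math holds full float precision from start to finish. Exactly one rounding goes into each reported value; all derived quantities, which include the totals, the yield, LOI, the five compositions, net glass mass, are re-derived in full float precision, exactly as shown in the problem or answer text, using the weight values for 100.0 lb of glass.
Target oxide masses per 100.0 lb enamel:
  K2O: 8.310% × 100.0 = 8.310 lb
  SrO: 8.884% × 100.0 = 8.884 lb
  SiO2: 55.30% × 100.0 = 55.30 lb
  Li2O: 3.987% × 100.0 = 3.987 lb
  Al2O3: 23.52% × 100.0 = 23.52 lb
Mass-balance tally per oxide from the weights as reported, at the basis given (summed amounts equal target values exact up to rounding of places):
  K2O: 12.15·0.6840 = 8.311 lb (target 8.310 lb)
  SrO: 12.60·0.7051 = 8.884 lb (target 8.884 lb)
  SiO2: 54.45·0.7808 + 19.91·0.6422 = 55.30 lb (target 55.30 lb)
  Li2O: 54.45·0.04580 + 19.91·0.07500 = 3.987 lb (target 3.987 lb)
  Al2O3: 54.45·0.1633 + 19.91·0.2681 + 14.21·0.6539 = 23.52 lb (target 23.52 lb)
Glass mass check: total batch − LOI = 100.0 lb (the targets, summed, come to 100.0 lb; the stated basis being 100.0 lb — any gap is answer rounding).
Whole-batch sum: Σ batch = 113.3 lb; loss to ignition Σ batch·LOI = 13.32 lb; as yield: glass ÷ batch → 88.25%.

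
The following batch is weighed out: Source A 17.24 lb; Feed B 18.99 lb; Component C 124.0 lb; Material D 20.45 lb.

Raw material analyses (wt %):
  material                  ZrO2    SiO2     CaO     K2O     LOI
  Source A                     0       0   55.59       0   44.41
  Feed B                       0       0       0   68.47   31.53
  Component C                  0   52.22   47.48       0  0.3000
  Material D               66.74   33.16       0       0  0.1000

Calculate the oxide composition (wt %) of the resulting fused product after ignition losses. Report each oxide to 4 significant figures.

Every computation keeps full float precision from start to finish; values along the way are shown, rounded to 4 significant figures, on the page. Every reported result sees exactly one rounding; derived quantities, including four oxide percentages, totals, ignition loss, the yield, glass mass, are re-derived from the weighed amounts on 166.6 lb of glass at full precision as given in either problem or answer.
What the batch supplies per oxide:
  ZrO2: 20.45·0.6674 = 13.65 lb
  SiO2: 124.0·0.5222 + 20.45·0.3316 = 71.53 lb
  CaO: 17.24·0.5559 + 124.0·0.4748 = 68.46 lb
  K2O: 18.99·0.6847 = 13.00 lb
LOI: 17.24·0.4441 + 18.99·0.3153 + 124.0·0.003000 + 20.45·0.001000 = 14.04 lb
batch − LOI leaves glass = 180.7 − 14.04 = 166.6 lb (equal to the oxide-mass sum)
wt % = 100 × oxide mass / glass mass

Glass mass = 166.6 lb (batch 180.7 − LOI 14.04).
Composition: ZrO2 8.190%, SiO2 42.93%, CaO 41.08%, K2O 7.803%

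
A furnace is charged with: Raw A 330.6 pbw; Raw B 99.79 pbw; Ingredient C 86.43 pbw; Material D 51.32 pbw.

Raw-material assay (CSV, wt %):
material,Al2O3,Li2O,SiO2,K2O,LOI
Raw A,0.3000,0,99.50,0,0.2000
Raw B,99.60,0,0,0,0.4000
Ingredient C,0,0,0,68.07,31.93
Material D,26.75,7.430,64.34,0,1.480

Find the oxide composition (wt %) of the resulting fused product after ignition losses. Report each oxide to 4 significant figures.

The whole derivation keeps full float precision through every step. In-progress results are shown, rounded to four significant figures, in the printout. Every reported figure is rounded just once; derived quantities (the yield, LOI, totals, glass mass, the four compositions) are computed in exact precision starting from the weights per 538.7 pbw of glass, precisely as stated by problem or answer.
What the batch supplies per oxide:
  Al2O3: 330.6·0.003000 + 99.79·0.9960 + 51.32·0.2675 = 114.1 pbw
  Li2O: 51.32·0.07430 = 3.813 pbw
  SiO2: 330.6·0.9950 + 51.32·0.6434 = 362.0 pbw
  K2O: 86.43·0.6807 = 58.83 pbw
LOI: 330.6·0.002000 + 99.79·0.004000 + 86.43·0.3193 + 51.32·0.01480 = 29.42 pbw
Glass mass = batch − LOI = 568.1 − 29.42 = 538.7 pbw (= Σ oxide masses)
percent share: oxide ÷ glass, ×100

Glass mass = 538.7 pbw (batch 568.1 − LOI 29.42).
Composition: Al2O3 21.18%, Li2O 0.7078%, SiO2 67.19%, K2O 10.92%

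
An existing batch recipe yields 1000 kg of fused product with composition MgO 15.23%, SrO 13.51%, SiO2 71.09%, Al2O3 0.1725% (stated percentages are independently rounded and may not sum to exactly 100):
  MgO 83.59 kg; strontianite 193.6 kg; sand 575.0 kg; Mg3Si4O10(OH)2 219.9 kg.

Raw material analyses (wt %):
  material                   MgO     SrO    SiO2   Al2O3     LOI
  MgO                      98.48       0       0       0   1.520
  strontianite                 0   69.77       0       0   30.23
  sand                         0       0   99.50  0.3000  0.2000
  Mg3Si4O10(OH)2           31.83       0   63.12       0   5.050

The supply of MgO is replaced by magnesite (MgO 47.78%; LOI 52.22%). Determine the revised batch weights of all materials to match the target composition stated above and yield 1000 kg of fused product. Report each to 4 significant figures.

Revised batch per 1000 kg fused product:
  magnesite: 172.3 kg
  strontianite: 193.6 kg
  sand: 575.0 kg
  Mg3Si4O10(OH)2: 219.9 kg
Total batch = 1161 kg; LOI loss = 160.8 kg

Mid-chain values appear rounded off to 4 significant digits as written — the working math runs at exact precision in every operation. Every reported result carries a single rounding. The derived quantities are carried in exact precision (glass mass, yield, ignition loss, the four compositions, the totals) from the batch weights on 1000 kg of glass, as given in problem or answer.
Target oxide masses per 1000 kg fused product:
  MgO: 15.23% × 1000 = 152.3 kg
  SrO: 13.51% × 1000 = 135.1 kg
  SiO2: 71.09% × 1000 = 710.9 kg
  Al2O3: 0.1725% × 1000 = 1.725 kg
Balance tally, oxide-wise, with the batch weights as given, per the basis as stated (sums match the target masses within answer rounding):
  MgO: 172.3·0.4778 + 219.9·0.3183 = 152.3 kg (target 152.3 kg)
  SrO: 193.6·0.6977 = 135.1 kg (target 135.1 kg)
  SiO2: 575.0·0.9950 + 219.9·0.6312 = 710.9 kg (target 710.9 kg)
  Al2O3: 575.0·0.003000 = 1.725 kg (target 1.725 kg)
Glass-mass closure: the batch minus its LOI: 1000 kg (oxide target masses add up to 1000 kg; against the stated basis, 1000 kg — deltas are rounding alone).
Summing the batch: Σ batch = 1161 kg; loss to ignition Σ batch·LOI = 160.8 kg; yield: glass divided by total = 86.15%.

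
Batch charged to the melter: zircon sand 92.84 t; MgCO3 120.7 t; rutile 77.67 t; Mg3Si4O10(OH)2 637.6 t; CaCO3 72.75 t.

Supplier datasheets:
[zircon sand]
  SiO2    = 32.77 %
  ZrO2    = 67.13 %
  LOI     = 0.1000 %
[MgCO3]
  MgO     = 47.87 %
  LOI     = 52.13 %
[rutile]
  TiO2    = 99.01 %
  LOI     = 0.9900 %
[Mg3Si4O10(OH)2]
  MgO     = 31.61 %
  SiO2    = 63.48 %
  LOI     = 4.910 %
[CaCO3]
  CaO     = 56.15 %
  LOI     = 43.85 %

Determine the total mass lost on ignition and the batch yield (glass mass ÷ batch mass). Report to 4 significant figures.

LOI loss = 127.0 t; glass = 874.6 t; yield = 87.32%

Intermediates are displayed, rounded to four significant figures, at each printed step — every computation keeps exact precision all the way through. Every reported figure includes exactly one rounding — the derived quantities, including the totals, the five compositions, LOI, glass mass, yield, are computed from the batch weights per 874.6 t of glass in full float precision, exactly as printed in the question or the answer.
Per-material ignition loss:
  zircon sand: 92.84 × 0.001000 = 0.09284 t
  MgCO3: 120.7 × 0.5213 = 62.92 t
  rutile: 77.67 × 0.009900 = 0.7689 t
  Mg3Si4O10(OH)2: 637.6 × 0.04910 = 31.31 t
  CaCO3: 72.75 × 0.4385 = 31.90 t
Total LOI = 127.0 t
Glass = batch − LOI = 1002 − 127.0 = 874.6 t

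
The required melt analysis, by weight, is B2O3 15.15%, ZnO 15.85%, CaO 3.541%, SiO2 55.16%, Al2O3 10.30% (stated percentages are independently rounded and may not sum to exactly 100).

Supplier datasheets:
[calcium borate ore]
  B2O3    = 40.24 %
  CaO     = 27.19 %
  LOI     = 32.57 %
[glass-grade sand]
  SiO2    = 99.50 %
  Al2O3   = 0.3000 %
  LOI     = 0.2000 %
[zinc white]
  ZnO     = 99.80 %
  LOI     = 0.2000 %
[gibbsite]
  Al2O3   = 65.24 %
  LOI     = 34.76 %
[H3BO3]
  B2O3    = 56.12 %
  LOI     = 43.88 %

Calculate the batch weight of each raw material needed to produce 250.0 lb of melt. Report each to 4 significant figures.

Batch per 250.0 lb melt:
  calcium borate ore: 32.56 lb
  glass-grade sand: 138.6 lb
  zinc white: 39.70 lb
  gibbsite: 38.83 lb
  H3BO3: 44.14 lb
Total batch = 293.8 lb; LOI loss = 43.83 lb; yield = 85.08%

Full precision is kept all the way through; in-progress results are printed (rounded to four significant figures) when written out — each reported result takes a single rounding; the derived quantities, which include glass mass, LOI, the five compositions, totals, yield, are recomputed in exact precision, as they appear in the problem or the answer, from the weighed amounts per 250.0 lb of glass.
Oxide-by-oxide targets in 250.0 lb melt:
  B2O3: 15.15% × 250.0 = 37.88 lb
  ZnO: 15.85% × 250.0 = 39.62 lb
  CaO: 3.541% × 250.0 = 8.852 lb
  SiO2: 55.16% × 250.0 = 137.9 lb
  Al2O3: 10.30% × 250.0 = 25.75 lb
Oxide-by-oxide audit working from each reported weight, under the basis named above (target by target, the sums agree net of answer rounding effects):
  B2O3: 32.56·0.4024 + 44.14·0.5612 = 37.87 lb (target 37.88 lb)
  ZnO: 39.70·0.9980 = 39.62 lb (target 39.62 lb)
  CaO: 32.56·0.2719 = 8.853 lb (target 8.852 lb)
  SiO2: 138.6·0.9950 = 137.9 lb (target 137.9 lb)
  Al2O3: 138.6·0.003000 + 38.83·0.6524 = 25.75 lb (target 25.75 lb)
Glass mass check: total batch − LOI = 250.0 lb (summing oxide targets gives 250.0 lb; against the stated basis, 250.0 lb — a pure rounding effect).
Total batch = Σ batch = 293.8 lb; LOI loss = Σ batch·LOI = 43.83 lb; glass ÷ batch gives a yield of 85.08%.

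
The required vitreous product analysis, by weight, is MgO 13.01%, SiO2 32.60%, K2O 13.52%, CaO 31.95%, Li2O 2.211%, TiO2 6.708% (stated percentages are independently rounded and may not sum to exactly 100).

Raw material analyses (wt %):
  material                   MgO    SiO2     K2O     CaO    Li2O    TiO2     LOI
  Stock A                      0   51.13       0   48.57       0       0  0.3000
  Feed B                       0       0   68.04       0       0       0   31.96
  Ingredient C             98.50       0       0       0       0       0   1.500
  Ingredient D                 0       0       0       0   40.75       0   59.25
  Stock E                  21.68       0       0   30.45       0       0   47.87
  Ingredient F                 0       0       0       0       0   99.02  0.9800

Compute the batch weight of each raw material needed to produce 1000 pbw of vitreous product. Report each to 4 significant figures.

Batch per 1000 pbw vitreous product:
  Stock A: 637.6 pbw
  Feed B: 198.7 pbw
  Ingredient C: 125.0 pbw
  Ingredient D: 54.26 pbw
  Stock E: 32.26 pbw
  Ingredient F: 67.74 pbw
Total batch = 1116 pbw; LOI loss = 115.5 pbw; yield = 89.64%

Mid-chain values are displayed rounded to four significant digits alongside each step; every computation runs at exact precision from start to finish — every reported result is rounded a single time; derived quantities (glass mass, LOI, the totals, yield, six oxide percentages) are computed starting from the weights for 1000 pbw of glass at full float precision as quoted within question or answer.
Oxide mass targets, per 1000 pbw vitreous product:
  MgO: 13.01% × 1000 = 130.1 pbw
  SiO2: 32.60% × 1000 = 326.0 pbw
  K2O: 13.52% × 1000 = 135.2 pbw
  CaO: 31.95% × 1000 = 319.5 pbw
  Li2O: 2.211% × 1000 = 22.11 pbw
  TiO2: 6.708% × 1000 = 67.08 pbw
Oxide-by-oxide audit from the weights as reported, on the stated basis (summed amounts equal target values modulo rounding of the values):
  MgO: 125.0·0.9850 + 32.26·0.2168 = 130.1 pbw (target 130.1 pbw)
  SiO2: 637.6·0.5113 = 326.0 pbw (target 326.0 pbw)
  K2O: 198.7·0.6804 = 135.2 pbw (target 135.2 pbw)
  CaO: 637.6·0.4857 + 32.26·0.3045 = 319.5 pbw (target 319.5 pbw)
  Li2O: 54.26·0.4075 = 22.11 pbw (target 22.11 pbw)
  TiO2: 67.74·0.9902 = 67.08 pbw (target 67.08 pbw)
Consistency of the glass mass: total charge less LOI = 1000 pbw (the Σ of target masses is 1000 pbw; with the basis standing at 1000 pbw — any gap is answer rounding).
Total batch = Σ batch = 1116 pbw; Σ batch·LOI gives LOI loss = 115.5 pbw; yield, glass over the total, = 89.64%.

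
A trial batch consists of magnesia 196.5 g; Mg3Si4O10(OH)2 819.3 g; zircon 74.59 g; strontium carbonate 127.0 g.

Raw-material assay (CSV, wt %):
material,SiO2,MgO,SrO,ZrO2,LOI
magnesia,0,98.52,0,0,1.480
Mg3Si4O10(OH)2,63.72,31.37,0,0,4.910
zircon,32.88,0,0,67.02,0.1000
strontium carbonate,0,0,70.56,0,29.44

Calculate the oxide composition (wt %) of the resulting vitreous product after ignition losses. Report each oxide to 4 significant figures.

Glass mass = 1137 g (batch 1217 − LOI 80.60).
Composition: SiO2 48.08%, MgO 39.64%, SrO 7.883%, ZrO2 4.397%

Rounding to 4 significant digits extends to each mid-chain value as shown; each numeric step runs at exact precision from first step to last; every reported number takes a single rounding; all derived quantities are carried in exact precision (totals, yield, four oxide percentages, LOI, glass mass) from the weighed amounts for 1137 g of glass, as set out in problem or answer.
Oxide masses out of the charge:
  SiO2: 819.3·0.6372 + 74.59·0.3288 = 546.6 g
  MgO: 196.5·0.9852 + 819.3·0.3137 = 450.6 g
  SrO: 127.0·0.7056 = 89.61 g
  ZrO2: 74.59·0.6702 = 49.99 g
LOI: 196.5·0.01480 + 819.3·0.04910 + 74.59·0.001000 + 127.0·0.2944 = 80.60 g
Net of LOI, the glass mass = 1217 − 80.60 = 1137 g (consistent with Σ oxide mass)
percent by weight: oxide/glass ×100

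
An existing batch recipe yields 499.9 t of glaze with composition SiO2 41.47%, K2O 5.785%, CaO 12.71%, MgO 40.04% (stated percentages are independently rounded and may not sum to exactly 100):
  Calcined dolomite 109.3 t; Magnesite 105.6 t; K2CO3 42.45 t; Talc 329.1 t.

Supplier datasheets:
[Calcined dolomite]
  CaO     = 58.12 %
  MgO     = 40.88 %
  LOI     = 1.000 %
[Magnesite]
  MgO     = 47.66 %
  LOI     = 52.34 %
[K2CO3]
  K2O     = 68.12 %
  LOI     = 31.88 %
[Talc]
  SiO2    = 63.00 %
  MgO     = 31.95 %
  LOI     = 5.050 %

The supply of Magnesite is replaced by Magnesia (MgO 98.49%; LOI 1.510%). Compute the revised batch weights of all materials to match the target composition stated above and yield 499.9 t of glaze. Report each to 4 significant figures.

Revised batch per 499.9 t glaze:
  Calcined dolomite: 109.3 t
  Magnesia: 51.11 t
  K2CO3: 42.45 t
  Talc: 329.1 t
Total batch = 532.0 t; LOI loss = 32.02 t

Full float precision is held at every stage. Mid-chain values are printed (rounded to four significant digits) alongside each step — every reported figure takes just one rounding; all derived quantities (the four compositions, LOI, net glass mass, yield, totals) are carried from the weighed amounts on 499.9 t of glass at full precision as they appear in the problem or answer text.
Target masses of each oxide per 499.9 t glaze:
  SiO2: 41.47% × 499.9 = 207.3 t
  K2O: 5.785% × 499.9 = 28.92 t
  CaO: 12.71% × 499.9 = 63.54 t
  MgO: 40.04% × 499.9 = 200.2 t
Per-oxide balance check per the reported batch figures, per the basis as stated (target by target, the sums agree up to rounding of the answer):
  SiO2: 329.1·0.6300 = 207.3 t (target 207.3 t)
  K2O: 42.45·0.6812 = 28.92 t (target 28.92 t)
  CaO: 109.3·0.5812 = 63.53 t (target 63.54 t)
  MgO: 109.3·0.4088 + 51.11·0.9849 + 329.1·0.3195 = 200.2 t (target 200.2 t)
Consistency of the glass mass: total charge less LOI = 499.9 t (the Σ of target masses is 499.9 t; the stated basis being 499.9 t — a pure rounding effect).
Summing the batch: Σ batch = 532.0 t; loss to ignition Σ batch·LOI = 32.02 t; the yield ratio, glass ÷ batch: 93.98%.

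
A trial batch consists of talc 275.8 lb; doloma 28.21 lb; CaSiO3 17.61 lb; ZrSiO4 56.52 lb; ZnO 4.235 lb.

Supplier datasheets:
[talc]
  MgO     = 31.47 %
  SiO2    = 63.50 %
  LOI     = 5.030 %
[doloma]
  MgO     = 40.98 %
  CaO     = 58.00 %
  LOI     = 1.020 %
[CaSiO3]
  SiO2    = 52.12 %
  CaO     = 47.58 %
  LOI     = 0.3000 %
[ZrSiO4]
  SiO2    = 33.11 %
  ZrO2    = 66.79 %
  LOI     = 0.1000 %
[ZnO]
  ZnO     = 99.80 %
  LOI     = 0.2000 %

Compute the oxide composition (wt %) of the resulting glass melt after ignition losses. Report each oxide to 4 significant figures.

Glass mass = 368.1 lb (batch 382.4 − LOI 14.28).
Composition: ZnO 1.148%, MgO 26.72%, SiO2 55.16%, ZrO2 10.26%, CaO 6.721%

All arithmetic keeps full float precision at every stage. Working values are printed rounded to 4 significant figures in the printout. A single rounding completes every reported value. Derived quantities (glass mass, yield, the five compositions, totals, ignition loss) are re-derived at full float precision from the weighed amounts for 368.1 lb of glass, exactly as printed in the problem or the answer.
Mass of each oxide from the mix:
  ZnO: 4.235·0.9980 = 4.227 lb
  MgO: 275.8·0.3147 + 28.21·0.4098 = 98.35 lb
  SiO2: 275.8·0.6350 + 17.61·0.5212 + 56.52·0.3311 = 203.0 lb
  ZrO2: 56.52·0.6679 = 37.75 lb
  CaO: 28.21·0.5800 + 17.61·0.4758 = 24.74 lb
LOI: 275.8·0.05030 + 28.21·0.01020 + 17.61·0.003000 + 56.52·0.001000 + 4.235·0.002000 = 14.28 lb
The glass mass, total less LOI, = 382.4 − 14.28 = 368.1 lb (the oxide masses sum to this)
oxide / glass × 100 gives the wt %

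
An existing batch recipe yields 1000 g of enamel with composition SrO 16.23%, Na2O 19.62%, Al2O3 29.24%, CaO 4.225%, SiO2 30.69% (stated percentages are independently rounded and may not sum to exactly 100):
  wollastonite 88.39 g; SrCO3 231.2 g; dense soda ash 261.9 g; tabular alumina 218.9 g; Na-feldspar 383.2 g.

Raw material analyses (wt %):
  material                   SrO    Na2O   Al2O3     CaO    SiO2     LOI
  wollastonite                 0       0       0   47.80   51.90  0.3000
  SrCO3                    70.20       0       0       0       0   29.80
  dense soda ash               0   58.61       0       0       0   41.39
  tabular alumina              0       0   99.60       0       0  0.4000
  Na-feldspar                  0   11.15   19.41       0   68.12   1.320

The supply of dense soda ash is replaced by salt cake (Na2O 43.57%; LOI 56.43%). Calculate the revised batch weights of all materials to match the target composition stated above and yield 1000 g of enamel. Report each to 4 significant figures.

Every computation runs at full precision from start to finish. Intermediates appear, rounded to four significant digits, in the working — each reported number includes exactly one rounding; derived quantities (the yield, net glass mass, ignition loss, the five compositions, totals) are computed at full float precision starting from the weights for 1000 g of glass, as quoted within question or answer.
Per-oxide target masses for 1000 g enamel:
  SrO: 16.23% × 1000 = 162.3 g
  Na2O: 19.62% × 1000 = 196.2 g
  Al2O3: 29.24% × 1000 = 292.4 g
  CaO: 4.225% × 1000 = 42.25 g
  SiO2: 30.69% × 1000 = 306.9 g
Balance tally, oxide-wise, working from each reported weight, versus the basis set out (sum by sum, the targets are met net of answer rounding effects):
  SrO: 231.2·0.7020 = 162.3 g (target 162.3 g)
  Na2O: 352.2·0.4357 + 383.2·0.1115 = 196.2 g (target 196.2 g)
  Al2O3: 218.9·0.9960 + 383.2·0.1941 = 292.4 g (target 292.4 g)
  CaO: 88.39·0.4780 = 42.25 g (target 42.25 g)
  SiO2: 88.39·0.5190 + 383.2·0.6812 = 306.9 g (target 306.9 g)
The glass-mass cross-check: the batch minus its LOI: 1000 g (the targets, summed, come to 1000 g; against the stated basis, 1000 g — differing by rounding only).
Total batch = Σ batch = 1274 g; the LOI term Σ batch·LOI equals 273.8 g; as yield: glass ÷ batch → 78.50%.

Revised batch per 1000 g enamel:
  wollastonite: 88.39 g
  SrCO3: 231.2 g
  salt cake: 352.2 g
  tabular alumina: 218.9 g
  Na-feldspar: 383.2 g
Total batch = 1274 g; LOI loss = 273.8 g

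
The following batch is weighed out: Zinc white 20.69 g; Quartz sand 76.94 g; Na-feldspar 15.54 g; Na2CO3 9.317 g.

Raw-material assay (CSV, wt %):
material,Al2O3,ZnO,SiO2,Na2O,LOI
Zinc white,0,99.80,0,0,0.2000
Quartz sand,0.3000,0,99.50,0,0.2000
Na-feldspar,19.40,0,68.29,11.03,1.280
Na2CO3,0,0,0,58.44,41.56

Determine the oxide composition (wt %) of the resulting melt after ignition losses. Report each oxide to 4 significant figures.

Mid-chain values appear, rounded to four significant figures, when written out — the whole derivation holds full float precision from start to finish. A single rounding produces each reported value. The derived quantities, including the yield, ignition loss, net glass mass, the totals, four oxide percentages, are carried from the weighed amounts on 118.2 g of glass at exact precision, as set out in the problem or the answer.
What the batch supplies per oxide:
  Al2O3: 76.94·0.003000 + 15.54·0.1940 = 3.246 g
  ZnO: 20.69·0.9980 = 20.65 g
  SiO2: 76.94·0.9950 + 15.54·0.6829 = 87.17 g
  Na2O: 15.54·0.1103 + 9.317·0.5844 = 7.159 g
LOI: 20.69·0.002000 + 76.94·0.002000 + 15.54·0.01280 + 9.317·0.4156 = 4.266 g
Net of LOI, the glass mass = 122.5 − 4.266 = 118.2 g (the oxide masses sum to this)
each oxide over glass, ×100, is wt %

Glass mass = 118.2 g (batch 122.5 − LOI 4.266).
Composition: Al2O3 2.745%, ZnO 17.47%, SiO2 73.73%, Na2O 6.056%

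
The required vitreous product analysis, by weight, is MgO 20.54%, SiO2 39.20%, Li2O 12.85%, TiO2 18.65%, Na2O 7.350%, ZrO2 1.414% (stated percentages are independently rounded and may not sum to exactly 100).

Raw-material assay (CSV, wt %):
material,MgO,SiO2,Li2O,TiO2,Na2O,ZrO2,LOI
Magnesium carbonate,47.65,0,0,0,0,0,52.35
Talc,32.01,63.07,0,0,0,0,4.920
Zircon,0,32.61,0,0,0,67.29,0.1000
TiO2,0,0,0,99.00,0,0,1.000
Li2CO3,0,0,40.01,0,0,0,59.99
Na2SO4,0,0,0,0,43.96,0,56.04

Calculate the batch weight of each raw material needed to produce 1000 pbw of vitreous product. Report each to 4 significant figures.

Intermediates are displayed rounded to four significant figures alongside each step; the whole derivation holds full precision at all times; exactly one rounding goes into each reported result. The derived quantities, which include glass mass, six oxide percentages, the totals, yield, LOI, are recomputed at full float precision, precisely as stated by either problem or answer, from the batch weights on 1000 pbw of glass.
Oxide mass targets, per 1000 pbw vitreous product:
  MgO: 20.54% × 1000 = 205.4 pbw
  SiO2: 39.20% × 1000 = 392.0 pbw
  Li2O: 12.85% × 1000 = 128.5 pbw
  TiO2: 18.65% × 1000 = 186.5 pbw
  Na2O: 7.350% × 1000 = 73.50 pbw
  ZrO2: 1.414% × 1000 = 14.14 pbw
A balance pass over the oxides, with the batch weights as given, against the basis in use (target by target, the sums agree modulo rounding of the values):
  MgO: 20.83·0.4765 + 610.7·0.3201 = 205.4 pbw (target 205.4 pbw)
  SiO2: 610.7·0.6307 + 21.01·0.3261 = 392.0 pbw (target 392.0 pbw)
  Li2O: 321.2·0.4001 = 128.5 pbw (target 128.5 pbw)
  TiO2: 188.4·0.9900 = 186.5 pbw (target 186.5 pbw)
  Na2O: 167.2·0.4396 = 73.50 pbw (target 73.50 pbw)
  ZrO2: 21.01·0.6729 = 14.14 pbw (target 14.14 pbw)
The glass-mass cross-check: the batch minus its LOI: 1000 pbw (summing oxide targets gives 1000 pbw; basis as stated: 1000 pbw — differing by rounding only).
Whole-batch sum: Σ batch = 1329 pbw; LOI removed, Σ of batch·LOI: 329.2 pbw; the yield ratio, glass ÷ batch: 75.23%.

Batch per 1000 pbw vitreous product:
  Magnesium carbonate: 20.83 pbw
  Talc: 610.7 pbw
  Zircon: 21.01 pbw
  TiO2: 188.4 pbw
  Li2CO3: 321.2 pbw
  Na2SO4: 167.2 pbw
Total batch = 1329 pbw; LOI loss = 329.2 pbw; yield = 75.23%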